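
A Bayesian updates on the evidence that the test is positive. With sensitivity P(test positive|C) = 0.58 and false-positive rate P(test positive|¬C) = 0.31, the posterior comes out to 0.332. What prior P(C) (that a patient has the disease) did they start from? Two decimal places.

P(C) = 0.21

In odds form, posterior odds = prior odds × likelihood ratio, so prior odds = posterior odds ÷ LR.
Posterior odds = 0.332/(1−0.332) = 0.4970. LR = 0.58/0.31 = 1.8710.
Prior odds = 0.4970/1.8710 = 0.2656, so P(C) = 0.2656/(1+0.2656) ≈ 0.21.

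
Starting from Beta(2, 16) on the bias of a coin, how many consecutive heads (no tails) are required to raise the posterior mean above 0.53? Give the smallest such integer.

k = 17

After k heads and 0 tails the posterior is Beta(2+k, 16), with mean (2+k)/(2+16+k).
Set (2+k)/(18+k) > 0.53 and solve: k > (0.53·18 − 2)/(1 − 0.53) = 16.043.
The smallest integer exceeding 16.043 is 17, and checking k=17: (19)/(35) = 0.5429 > 0.53.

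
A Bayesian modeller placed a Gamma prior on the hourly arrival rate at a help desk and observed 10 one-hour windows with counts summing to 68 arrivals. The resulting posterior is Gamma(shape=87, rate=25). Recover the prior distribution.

Gamma(shape=19, rate=15)

A Gamma(α, β) prior (rate parametrization) on a Poisson rate with n observations summing to S gives posterior Gamma(α+S, β+n).
So α = 87 − 68 = 19 and β = 25 − 10 = 15.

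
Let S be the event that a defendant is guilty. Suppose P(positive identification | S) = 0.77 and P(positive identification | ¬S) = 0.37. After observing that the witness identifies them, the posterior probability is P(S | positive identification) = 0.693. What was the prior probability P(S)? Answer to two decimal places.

P(S) = 0.52

Bayes' rule in odds form gives O(S|E) = O(S)·[P(E|S)/P(E|¬S)], hence O(S) = O(S|E)/LR.
Posterior odds = 0.693/(1−0.693) = 2.2573. LR = 0.77/0.37 = 2.0811.
Prior odds = 2.2573/2.0811 = 1.0847, so P(S) = 1.0847/(1+1.0847) ≈ 0.52.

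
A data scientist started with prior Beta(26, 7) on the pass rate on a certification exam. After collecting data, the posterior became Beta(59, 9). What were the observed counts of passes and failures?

33 passes and 2 failures

A Beta(a, b) prior with s successes and f failures in binomial data gives a Beta(a+s, b+f) posterior.
Match parameters: s=59−26=33, f=9−7=2.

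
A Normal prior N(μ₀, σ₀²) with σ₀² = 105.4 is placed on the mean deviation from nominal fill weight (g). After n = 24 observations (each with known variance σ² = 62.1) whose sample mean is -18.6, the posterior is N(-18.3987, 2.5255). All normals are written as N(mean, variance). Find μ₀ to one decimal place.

μ₀ = -10.2

With known observation variance, the Normal–Normal posterior has precision τ_n = τ₀ + n/σ² and mean μ_n = (τ₀μ₀ + (n/σ²)x̄)/τ_n.
Here τ₀ = 1/105.4 = 0.009488 and τ_data = 24/62.1 = 0.386473, so τ_n = 0.395961.
Rearranging for μ₀: μ₀ = (μ_n·τ_n − τ_data·x̄)/τ₀ = (-18.3987·0.395961 − 0.386473·-18.6) / 0.009488 = -0.096770/0.009488 ≈ -10.2.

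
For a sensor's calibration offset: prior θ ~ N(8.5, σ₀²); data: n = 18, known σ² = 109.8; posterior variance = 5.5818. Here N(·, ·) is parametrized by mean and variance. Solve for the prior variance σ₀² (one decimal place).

For the Normal–Normal model with known σ², precisions add: τ_n = τ₀ + n/σ².
So 1/σ₀² = 1/5.5818 − 18/109.8 = 0.179154 − 0.163934 = 0.015220.
Hence σ₀² = 1/0.015220 ≈ 65.7.

σ₀² = 65.7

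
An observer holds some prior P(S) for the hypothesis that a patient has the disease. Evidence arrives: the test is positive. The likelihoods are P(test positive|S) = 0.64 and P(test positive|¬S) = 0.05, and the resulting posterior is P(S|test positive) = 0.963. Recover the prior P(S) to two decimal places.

P(S) = 0.67

Bayes' rule in odds form gives O(S|E) = O(S)·[P(E|S)/P(E|¬S)], hence O(S) = O(S|E)/LR.
Posterior odds = 0.963/(1−0.963) = 26.0270. LR = 0.64/0.05 = 12.8000.
Prior odds = 26.0270/12.8000 = 2.0334, so P(S) = 2.0334/(1+2.0334) ≈ 0.67.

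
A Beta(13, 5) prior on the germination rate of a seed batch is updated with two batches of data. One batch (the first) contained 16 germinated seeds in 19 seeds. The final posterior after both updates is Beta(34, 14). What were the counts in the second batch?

5 germinated seeds and 6 non-germinating seeds

Because Beta–binomial updating is additive in the counts, the combined data contributed (α_post−α_prior, β_post−β_prior) successes and failures.
Total across both batches: 34−13=21 germinated seeds, 14−5=9 non-germinating seeds.
Subtract the first batch: 21−16=5 germinated seeds and 9−3=6 non-germinating seeds.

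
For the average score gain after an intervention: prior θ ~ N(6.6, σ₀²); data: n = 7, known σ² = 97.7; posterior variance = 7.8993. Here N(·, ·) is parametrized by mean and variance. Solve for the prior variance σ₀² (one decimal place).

σ₀² = 18.2

Posterior precision equals prior precision plus data precision: 1/σ_n² = 1/σ₀² + n/σ².
So 1/σ₀² = 1/7.8993 − 7/97.7 = 0.126593 − 0.071648 = 0.054945.
Hence σ₀² = 1/0.054945 ≈ 18.2.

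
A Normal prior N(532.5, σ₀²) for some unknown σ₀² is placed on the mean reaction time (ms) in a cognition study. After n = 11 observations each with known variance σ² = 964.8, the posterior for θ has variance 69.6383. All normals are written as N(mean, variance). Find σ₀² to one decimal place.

σ₀² = 338.0

Posterior precision equals prior precision plus data precision: 1/σ_n² = 1/σ₀² + n/σ².
So 1/σ₀² = 1/69.6383 − 11/964.8 = 0.014360 − 0.011401 = 0.002959.
Hence σ₀² = 1/0.002959 ≈ 338.0.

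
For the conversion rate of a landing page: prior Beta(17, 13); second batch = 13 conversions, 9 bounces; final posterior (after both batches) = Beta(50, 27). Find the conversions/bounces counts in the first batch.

20 conversions and 5 bounces

Sequential conjugate updates are equivalent to a single update on the pooled data, so total successes = posterior α − prior α and total failures = posterior β − prior β.
Total across both batches: 50−17=33 conversions, 27−13=14 bounces.
Subtract the second batch: 33−13=20 conversions and 14−9=5 bounces.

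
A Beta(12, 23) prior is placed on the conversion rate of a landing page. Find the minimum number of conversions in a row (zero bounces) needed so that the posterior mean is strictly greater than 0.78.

k = 70

After k conversions and 0 bounces the posterior is Beta(12+k, 23), with mean (12+k)/(12+23+k).
Set (12+k)/(35+k) > 0.78 and solve: k > (0.78·35 − 12)/(1 − 0.78) = 69.545.
The smallest integer exceeding 69.545 is 70, and checking k=70: (82)/(105) = 0.7810 > 0.78.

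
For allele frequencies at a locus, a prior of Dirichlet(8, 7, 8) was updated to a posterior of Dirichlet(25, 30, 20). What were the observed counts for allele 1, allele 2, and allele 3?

counts (17, 23, 12)

For a Dirichlet(α) prior with multinomial counts c, the posterior is Dirichlet(α + c) componentwise.
Counts are posterior − prior componentwise: 25−8=17, 30−7=23, 20−8=12.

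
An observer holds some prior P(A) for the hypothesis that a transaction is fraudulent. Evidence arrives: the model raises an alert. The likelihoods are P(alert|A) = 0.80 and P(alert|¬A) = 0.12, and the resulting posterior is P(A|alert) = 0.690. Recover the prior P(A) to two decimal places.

P(A) = 0.25

Bayes' rule in odds form gives O(A|E) = O(A)·[P(E|A)/P(E|¬A)], hence O(A) = O(A|E)/LR.
Posterior odds = 0.690/(1−0.690) = 2.2258. LR = 0.80/0.12 = 6.6667.
Prior odds = 2.2258/6.6667 = 0.3339, so P(A) = 0.3339/(1+0.3339) ≈ 0.25.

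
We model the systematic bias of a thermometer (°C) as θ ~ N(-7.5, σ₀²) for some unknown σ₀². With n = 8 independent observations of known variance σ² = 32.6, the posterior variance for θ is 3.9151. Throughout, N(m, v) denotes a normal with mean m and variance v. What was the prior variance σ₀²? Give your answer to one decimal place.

For the Normal–Normal model with known σ², precisions add: τ_n = τ₀ + n/σ².
So 1/σ₀² = 1/3.9151 − 8/32.6 = 0.255421 − 0.245399 = 0.010022.
Hence σ₀² = 1/0.010022 ≈ 99.8.

σ₀² = 99.8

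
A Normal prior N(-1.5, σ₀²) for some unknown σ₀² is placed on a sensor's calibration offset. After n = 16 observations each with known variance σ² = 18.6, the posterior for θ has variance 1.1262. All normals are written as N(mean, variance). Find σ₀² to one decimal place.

σ₀² = 36.1

For the Normal–Normal model with known σ², precisions add: τ_n = τ₀ + n/σ².
So 1/σ₀² = 1/1.1262 − 16/18.6 = 0.887942 − 0.860215 = 0.027727.
Hence σ₀² = 1/0.027727 ≈ 36.1.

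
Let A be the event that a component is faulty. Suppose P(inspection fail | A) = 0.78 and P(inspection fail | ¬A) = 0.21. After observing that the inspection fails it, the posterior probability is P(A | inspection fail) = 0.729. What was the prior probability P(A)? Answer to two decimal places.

In odds form, posterior odds = prior odds × likelihood ratio, so prior odds = posterior odds ÷ LR.
Posterior odds = 0.729/(1−0.729) = 2.6900. LR = 0.78/0.21 = 3.7143.
Prior odds = 2.6900/3.7143 = 0.7242, so P(A) = 0.7242/(1+0.7242) ≈ 0.42.

P(A) = 0.42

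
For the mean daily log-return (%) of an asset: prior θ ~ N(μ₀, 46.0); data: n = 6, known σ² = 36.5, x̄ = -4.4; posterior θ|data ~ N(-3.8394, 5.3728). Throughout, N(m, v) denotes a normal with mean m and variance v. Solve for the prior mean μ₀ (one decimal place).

The posterior mean is a precision-weighted average: μ_n = (τ₀μ₀ + τ_data·x̄)/(τ₀+τ_data), with τ₀=1/σ₀² and τ_data=n/σ².
Here τ₀ = 1/46.0 = 0.021739 and τ_data = 6/36.5 = 0.164384, so τ_n = 0.186123.
Rearranging for μ₀: μ₀ = (μ_n·τ_n − τ_data·x̄)/τ₀ = (-3.8394·0.186123 − 0.164384·-4.4) / 0.021739 = 0.008689/0.021739 ≈ 0.4.

μ₀ = 0.4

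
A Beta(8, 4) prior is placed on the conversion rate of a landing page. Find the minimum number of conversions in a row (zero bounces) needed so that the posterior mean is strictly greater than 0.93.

After k conversions and 0 bounces the posterior is Beta(8+k, 4), with mean (8+k)/(8+4+k).
Set (8+k)/(12+k) > 0.93 and solve: k > (0.93·12 − 8)/(1 − 0.93) = 45.143.
The smallest integer exceeding 45.143 is 46, and checking k=46: (54)/(58) = 0.9310 > 0.93.

k = 46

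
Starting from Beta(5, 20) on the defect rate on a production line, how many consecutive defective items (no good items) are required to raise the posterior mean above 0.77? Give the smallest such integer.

After k defective items and 0 good items the posterior is Beta(5+k, 20), with mean (5+k)/(5+20+k).
Set (5+k)/(25+k) > 0.77 and solve: k > (0.77·25 − 5)/(1 − 0.77) = 61.957.
The smallest integer exceeding 61.957 is 62, and checking k=62: (67)/(87) = 0.7701 > 0.77.

k = 62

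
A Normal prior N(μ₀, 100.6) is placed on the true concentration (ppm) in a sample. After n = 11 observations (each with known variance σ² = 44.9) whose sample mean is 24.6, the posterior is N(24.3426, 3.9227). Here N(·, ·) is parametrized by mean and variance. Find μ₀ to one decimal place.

μ₀ = 18.0

The posterior mean is a precision-weighted average: μ_n = (τ₀μ₀ + τ_data·x̄)/(τ₀+τ_data), with τ₀=1/σ₀² and τ_data=n/σ².
Here τ₀ = 1/100.6 = 0.009940 and τ_data = 11/44.9 = 0.244989, so τ_n = 0.254929.
Rearranging for μ₀: μ₀ = (μ_n·τ_n − τ_data·x̄)/τ₀ = (24.3426·0.254929 − 0.244989·24.6) / 0.009940 = 0.178905/0.009940 ≈ 18.0.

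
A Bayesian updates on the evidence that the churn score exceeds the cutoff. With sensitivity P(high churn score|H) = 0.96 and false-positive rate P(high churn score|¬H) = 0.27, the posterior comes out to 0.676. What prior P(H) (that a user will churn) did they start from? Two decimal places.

In odds form, posterior odds = prior odds × likelihood ratio, so prior odds = posterior odds ÷ LR.
Posterior odds = 0.676/(1−0.676) = 2.0864. LR = 0.96/0.27 = 3.5556.
Prior odds = 2.0864/3.5556 = 0.5868, so P(H) = 0.5868/(1+0.5868) ≈ 0.37.

P(H) = 0.37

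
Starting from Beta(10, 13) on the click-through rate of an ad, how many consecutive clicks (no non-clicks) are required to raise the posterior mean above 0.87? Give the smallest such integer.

After k clicks and 0 non-clicks the posterior is Beta(10+k, 13), with mean (10+k)/(10+13+k).
Set (10+k)/(23+k) > 0.87 and solve: k > (0.87·23 − 10)/(1 − 0.87) = 77.000.
The smallest integer exceeding 77.000 is 78, and checking k=78: (88)/(101) = 0.8713 > 0.87.

k = 78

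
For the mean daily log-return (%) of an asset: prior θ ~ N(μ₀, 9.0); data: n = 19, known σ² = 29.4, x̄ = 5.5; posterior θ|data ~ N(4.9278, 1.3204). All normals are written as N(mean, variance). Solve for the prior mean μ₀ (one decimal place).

With known observation variance, the Normal–Normal posterior has precision τ_n = τ₀ + n/σ² and mean μ_n = (τ₀μ₀ + (n/σ²)x̄)/τ_n.
Here τ₀ = 1/9.0 = 0.111111 and τ_data = 19/29.4 = 0.646259, so τ_n = 0.757370.
Rearranging for μ₀: μ₀ = (μ_n·τ_n − τ_data·x̄)/τ₀ = (4.9278·0.757370 − 0.646259·5.5) / 0.111111 = 0.177743/0.111111 ≈ 1.6.

μ₀ = 1.6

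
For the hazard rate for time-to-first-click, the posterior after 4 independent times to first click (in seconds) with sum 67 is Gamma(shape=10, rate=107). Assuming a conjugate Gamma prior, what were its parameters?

Gamma(shape=6, rate=40)

For an exponential likelihood with a Gamma(α, β) prior on the rate, n observations with total T give posterior Gamma(α+n, β+T).
So α = 10 − 4 = 6 and β = 107 − 67 = 40.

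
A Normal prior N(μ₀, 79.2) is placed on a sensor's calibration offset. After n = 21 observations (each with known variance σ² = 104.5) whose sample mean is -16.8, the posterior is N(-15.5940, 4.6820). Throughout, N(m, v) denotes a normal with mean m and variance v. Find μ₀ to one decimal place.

With known observation variance, the Normal–Normal posterior has precision τ_n = τ₀ + n/σ² and mean μ_n = (τ₀μ₀ + (n/σ²)x̄)/τ_n.
Here τ₀ = 1/79.2 = 0.012626 and τ_data = 21/104.5 = 0.200957, so τ_n = 0.213583.
Rearranging for μ₀: μ₀ = (μ_n·τ_n − τ_data·x̄)/τ₀ = (-15.5940·0.213583 − 0.200957·-16.8) / 0.012626 = 0.045464/0.012626 ≈ 3.6.

μ₀ = 3.6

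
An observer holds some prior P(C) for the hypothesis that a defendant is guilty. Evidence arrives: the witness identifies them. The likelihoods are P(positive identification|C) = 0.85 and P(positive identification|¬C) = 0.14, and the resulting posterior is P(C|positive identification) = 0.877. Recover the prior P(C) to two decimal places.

P(C) = 0.54

In odds form, posterior odds = prior odds × likelihood ratio, so prior odds = posterior odds ÷ LR.
Posterior odds = 0.877/(1−0.877) = 7.1301. LR = 0.85/0.14 = 6.0714.
Prior odds = 7.1301/6.0714 = 1.1744, so P(C) = 1.1744/(1+1.1744) ≈ 0.54.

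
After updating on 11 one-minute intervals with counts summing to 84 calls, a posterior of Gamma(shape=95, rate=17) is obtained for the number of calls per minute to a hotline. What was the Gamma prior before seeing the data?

A Gamma(α, β) prior (rate parametrization) on a Poisson rate with n observations summing to S gives posterior Gamma(α+S, β+n).
So α = 95 − 84 = 11 and β = 17 − 11 = 6.

Gamma(shape=11, rate=6)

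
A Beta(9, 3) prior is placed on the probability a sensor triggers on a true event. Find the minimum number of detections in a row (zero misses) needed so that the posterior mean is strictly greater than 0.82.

After k detections and 0 misses the posterior is Beta(9+k, 3), with mean (9+k)/(9+3+k).
Set (9+k)/(12+k) > 0.82 and solve: k > (0.82·12 − 9)/(1 − 0.82) = 4.667.
The smallest integer exceeding 4.667 is 5.

k = 5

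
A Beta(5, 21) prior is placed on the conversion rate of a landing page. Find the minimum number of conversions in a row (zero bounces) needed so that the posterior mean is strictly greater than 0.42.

After k conversions and 0 bounces the posterior is Beta(5+k, 21), with mean (5+k)/(5+21+k).
Set (5+k)/(26+k) > 0.42 and solve: k > (0.42·26 − 5)/(1 − 0.42) = 10.207.
The smallest integer exceeding 10.207 is 11, and checking k=11: (16)/(37) = 0.4324 > 0.42.

k = 11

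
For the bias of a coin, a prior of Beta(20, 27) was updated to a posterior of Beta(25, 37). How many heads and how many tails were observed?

5 heads and 10 tails

Beta is conjugate to the binomial likelihood: posterior = Beta(a+s, b+f).
So s = 25 − 20 = 5 and f = 37 − 27 = 10.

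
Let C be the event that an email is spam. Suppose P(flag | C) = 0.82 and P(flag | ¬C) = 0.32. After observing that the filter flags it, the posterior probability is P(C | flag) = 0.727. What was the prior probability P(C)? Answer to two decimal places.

P(C) = 0.51

In odds form, posterior odds = prior odds × likelihood ratio, so prior odds = posterior odds ÷ LR.
Posterior odds = 0.727/(1−0.727) = 2.6630. LR = 0.82/0.32 = 2.5625.
Prior odds = 2.6630/2.5625 = 1.0392, so P(C) = 1.0392/(1+1.0392) ≈ 0.51.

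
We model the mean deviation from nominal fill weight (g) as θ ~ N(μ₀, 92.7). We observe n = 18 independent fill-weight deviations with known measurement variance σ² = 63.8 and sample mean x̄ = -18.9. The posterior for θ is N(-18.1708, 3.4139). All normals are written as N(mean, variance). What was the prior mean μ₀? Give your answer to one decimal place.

μ₀ = 0.9

With known observation variance, the Normal–Normal posterior has precision τ_n = τ₀ + n/σ² and mean μ_n = (τ₀μ₀ + (n/σ²)x̄)/τ_n.
Here τ₀ = 1/92.7 = 0.010787 and τ_data = 18/63.8 = 0.282132, so τ_n = 0.292919.
Rearranging for μ₀: μ₀ = (μ_n·τ_n − τ_data·x̄)/τ₀ = (-18.1708·0.292919 − 0.282132·-18.9) / 0.010787 = 0.009722/0.010787 ≈ 0.9.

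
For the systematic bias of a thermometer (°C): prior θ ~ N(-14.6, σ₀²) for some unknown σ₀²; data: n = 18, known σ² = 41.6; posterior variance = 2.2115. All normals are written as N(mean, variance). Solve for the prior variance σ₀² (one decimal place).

σ₀² = 51.3

For the Normal–Normal model with known σ², precisions add: τ_n = τ₀ + n/σ².
So 1/σ₀² = 1/2.2115 − 18/41.6 = 0.452182 − 0.432692 = 0.019490.
Hence σ₀² = 1/0.019490 ≈ 51.3.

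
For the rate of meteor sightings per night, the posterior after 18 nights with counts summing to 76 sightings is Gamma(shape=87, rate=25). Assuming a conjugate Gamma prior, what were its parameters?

Gamma(shape=11, rate=7)

Gamma–Poisson conjugacy: posterior shape = α + Σxᵢ, posterior rate = β + n.
So α = 87 − 76 = 11 and β = 25 − 18 = 7.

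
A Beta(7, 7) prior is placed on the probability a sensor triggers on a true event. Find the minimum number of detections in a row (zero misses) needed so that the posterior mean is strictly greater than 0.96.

k = 162

After k detections and 0 misses the posterior is Beta(7+k, 7), with mean (7+k)/(7+7+k).
Set (7+k)/(14+k) > 0.96 and solve: k > (0.96·14 − 7)/(1 − 0.96) = 161.000.
The smallest integer exceeding 161.000 is 162, and checking k=162: (169)/(176) = 0.9602 > 0.96.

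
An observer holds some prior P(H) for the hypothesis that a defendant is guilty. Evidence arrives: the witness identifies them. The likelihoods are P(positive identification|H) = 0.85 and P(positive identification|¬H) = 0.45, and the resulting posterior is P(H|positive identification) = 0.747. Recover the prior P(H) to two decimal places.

Bayes' rule in odds form gives O(H|E) = O(H)·[P(E|H)/P(E|¬H)], hence O(H) = O(H|E)/LR.
Posterior odds = 0.747/(1−0.747) = 2.9526. LR = 0.85/0.45 = 1.8889.
Prior odds = 2.9526/1.8889 = 1.5631, so P(H) = 1.5631/(1+1.5631) ≈ 0.61.

P(H) = 0.61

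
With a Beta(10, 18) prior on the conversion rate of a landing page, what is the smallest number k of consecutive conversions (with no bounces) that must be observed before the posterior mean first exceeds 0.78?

After k conversions and 0 bounces the posterior is Beta(10+k, 18), with mean (10+k)/(10+18+k).
Set (10+k)/(28+k) > 0.78 and solve: k > (0.78·28 − 10)/(1 − 0.78) = 53.818.
The smallest integer exceeding 53.818 is 54, and checking k=54: (64)/(82) = 0.7805 > 0.78.

k = 54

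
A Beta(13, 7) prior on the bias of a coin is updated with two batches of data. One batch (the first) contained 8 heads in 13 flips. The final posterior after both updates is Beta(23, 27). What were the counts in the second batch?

Sequential conjugate updates are equivalent to a single update on the pooled data, so total successes = posterior α − prior α and total failures = posterior β − prior β.
Total across both batches: 23−13=10 heads, 27−7=20 tails.
Subtract the first batch: 10−8=2 heads and 20−5=15 tails.

2 heads and 15 tails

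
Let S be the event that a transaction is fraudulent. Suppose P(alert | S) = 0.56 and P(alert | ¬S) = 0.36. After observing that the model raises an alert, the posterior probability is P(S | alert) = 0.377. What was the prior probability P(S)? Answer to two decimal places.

Bayes' rule in odds form gives O(S|E) = O(S)·[P(E|S)/P(E|¬S)], hence O(S) = O(S|E)/LR.
Posterior odds = 0.377/(1−0.377) = 0.6051. LR = 0.56/0.36 = 1.5556.
Prior odds = 0.6051/1.5556 = 0.3890, so P(S) = 0.3890/(1+0.3890) ≈ 0.28.

P(S) = 0.28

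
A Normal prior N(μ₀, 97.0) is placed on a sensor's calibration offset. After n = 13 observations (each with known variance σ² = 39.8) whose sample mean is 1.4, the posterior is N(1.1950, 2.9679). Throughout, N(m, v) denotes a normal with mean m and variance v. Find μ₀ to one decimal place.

The posterior mean is a precision-weighted average: μ_n = (τ₀μ₀ + τ_data·x̄)/(τ₀+τ_data), with τ₀=1/σ₀² and τ_data=n/σ².
Here τ₀ = 1/97.0 = 0.010309 and τ_data = 13/39.8 = 0.326633, so τ_n = 0.336942.
Rearranging for μ₀: μ₀ = (μ_n·τ_n − τ_data·x̄)/τ₀ = (1.1950·0.336942 − 0.326633·1.4) / 0.010309 = -0.054641/0.010309 ≈ -5.3.

μ₀ = -5.3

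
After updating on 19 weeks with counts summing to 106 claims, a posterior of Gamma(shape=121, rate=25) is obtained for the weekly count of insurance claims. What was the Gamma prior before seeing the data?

Gamma(shape=15, rate=6)

A Gamma(α, β) prior (rate parametrization) on a Poisson rate with n observations summing to S gives posterior Gamma(α+S, β+n).
So α = 121 − 106 = 15 and β = 25 − 19 = 6.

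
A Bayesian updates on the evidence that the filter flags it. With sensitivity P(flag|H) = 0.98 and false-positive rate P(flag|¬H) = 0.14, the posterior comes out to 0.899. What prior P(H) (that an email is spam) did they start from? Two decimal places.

Bayes' rule in odds form gives O(H|E) = O(H)·[P(E|H)/P(E|¬H)], hence O(H) = O(H|E)/LR.
Posterior odds = 0.899/(1−0.899) = 8.9010. LR = 0.98/0.14 = 7.0000.
Prior odds = 8.9010/7.0000 = 1.2716, so P(H) = 1.2716/(1+1.2716) ≈ 0.56.

P(H) = 0.56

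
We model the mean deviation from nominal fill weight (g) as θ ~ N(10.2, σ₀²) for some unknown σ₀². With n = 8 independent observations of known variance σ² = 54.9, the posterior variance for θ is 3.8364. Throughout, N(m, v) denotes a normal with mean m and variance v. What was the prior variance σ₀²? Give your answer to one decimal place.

σ₀² = 8.7

For the Normal–Normal model with known σ², precisions add: τ_n = τ₀ + n/σ².
So 1/σ₀² = 1/3.8364 − 8/54.9 = 0.260661 − 0.145719 = 0.114942.
Hence σ₀² = 1/0.114942 ≈ 8.7.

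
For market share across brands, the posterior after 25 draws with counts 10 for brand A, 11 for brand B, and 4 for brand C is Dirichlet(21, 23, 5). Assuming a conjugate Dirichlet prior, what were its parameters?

For a Dirichlet(α) prior with multinomial counts c, the posterior is Dirichlet(α + c) componentwise.
Subtract each count from the matching posterior parameter: 21−10=11, 23−11=12, 5−4=1.

Dirichlet(11, 12, 1)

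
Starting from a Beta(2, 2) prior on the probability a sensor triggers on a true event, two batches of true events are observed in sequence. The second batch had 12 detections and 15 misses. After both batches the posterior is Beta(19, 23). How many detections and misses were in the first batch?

5 detections and 6 misses

Because Beta–binomial updating is additive in the counts, the combined data contributed (α_post−α_prior, β_post−β_prior) successes and failures.
Total across both batches: 19−2=17 detections, 23−2=21 misses.
Subtract the second batch: 17−12=5 detections and 21−15=6 misses.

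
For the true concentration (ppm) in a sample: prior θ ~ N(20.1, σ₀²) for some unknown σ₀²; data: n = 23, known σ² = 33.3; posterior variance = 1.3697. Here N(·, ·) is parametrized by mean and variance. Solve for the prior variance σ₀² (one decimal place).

Posterior precision equals prior precision plus data precision: 1/σ_n² = 1/σ₀² + n/σ².
So 1/σ₀² = 1/1.3697 − 23/33.3 = 0.730087 − 0.690691 = 0.039396.
Hence σ₀² = 1/0.039396 ≈ 25.4.

σ₀² = 25.4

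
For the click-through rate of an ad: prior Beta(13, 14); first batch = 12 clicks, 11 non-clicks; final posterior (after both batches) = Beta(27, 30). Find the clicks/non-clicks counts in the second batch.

2 clicks and 5 non-clicks

Sequential conjugate updates are equivalent to a single update on the pooled data, so total successes = posterior α − prior α and total failures = posterior β − prior β.
Total across both batches: 27−13=14 clicks, 30−14=16 non-clicks.
Subtract the first batch: 14−12=2 clicks and 16−11=5 non-clicks.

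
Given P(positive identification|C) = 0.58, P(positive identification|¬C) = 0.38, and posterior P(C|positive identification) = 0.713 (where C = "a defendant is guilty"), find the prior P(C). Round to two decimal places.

P(C) = 0.62

Bayes' rule in odds form gives O(C|E) = O(C)·[P(E|C)/P(E|¬C)], hence O(C) = O(C|E)/LR.
Posterior odds = 0.713/(1−0.713) = 2.4843. LR = 0.58/0.38 = 1.5263.
Prior odds = 2.4843/1.5263 = 1.6277, so P(C) = 1.6277/(1+1.6277) ≈ 0.62.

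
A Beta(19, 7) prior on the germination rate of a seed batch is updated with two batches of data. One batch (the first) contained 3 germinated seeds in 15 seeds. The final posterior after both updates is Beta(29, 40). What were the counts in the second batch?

7 germinated seeds and 21 non-germinating seeds

Sequential conjugate updates are equivalent to a single update on the pooled data, so total successes = posterior α − prior α and total failures = posterior β − prior β.
Total across both batches: 29−19=10 germinated seeds, 40−7=33 non-germinating seeds.
Subtract the first batch: 10−3=7 germinated seeds and 33−12=21 non-germinating seeds.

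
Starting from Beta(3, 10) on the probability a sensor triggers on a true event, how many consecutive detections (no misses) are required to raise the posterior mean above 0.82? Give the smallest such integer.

After k detections and 0 misses the posterior is Beta(3+k, 10), with mean (3+k)/(3+10+k).
Set (3+k)/(13+k) > 0.82 and solve: k > (0.82·13 − 3)/(1 − 0.82) = 42.556.
The smallest integer exceeding 42.556 is 43.

k = 43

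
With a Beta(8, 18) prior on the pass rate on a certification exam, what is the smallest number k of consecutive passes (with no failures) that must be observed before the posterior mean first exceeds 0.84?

k = 87

After k passes and 0 failures the posterior is Beta(8+k, 18), with mean (8+k)/(8+18+k).
Set (8+k)/(26+k) > 0.84 and solve: k > (0.84·26 − 8)/(1 − 0.84) = 86.500.
The smallest integer exceeding 86.500 is 87, and checking k=87: (95)/(113) = 0.8407 > 0.84.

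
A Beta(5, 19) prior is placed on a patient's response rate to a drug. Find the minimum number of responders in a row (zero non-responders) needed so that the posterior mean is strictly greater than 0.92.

k = 214

After k responders and 0 non-responders the posterior is Beta(5+k, 19), with mean (5+k)/(5+19+k).
Set (5+k)/(24+k) > 0.92 and solve: k > (0.92·24 − 5)/(1 − 0.92) = 213.500.
The smallest integer exceeding 213.500 is 214.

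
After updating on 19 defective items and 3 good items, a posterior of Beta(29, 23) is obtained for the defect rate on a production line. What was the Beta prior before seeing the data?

Beta is conjugate to the binomial likelihood: posterior = Beta(α+s, β+f).
Subtract the data counts: 29−19=10, 23−3=20.

Beta(10, 20)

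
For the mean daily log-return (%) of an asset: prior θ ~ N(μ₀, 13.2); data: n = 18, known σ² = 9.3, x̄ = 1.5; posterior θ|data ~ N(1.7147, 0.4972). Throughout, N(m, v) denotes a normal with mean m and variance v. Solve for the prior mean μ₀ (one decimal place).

μ₀ = 7.2

With known observation variance, the Normal–Normal posterior has precision τ_n = τ₀ + n/σ² and mean μ_n = (τ₀μ₀ + (n/σ²)x̄)/τ_n.
Here τ₀ = 1/13.2 = 0.075758 and τ_data = 18/9.3 = 1.935484, so τ_n = 2.011242.
Rearranging for μ₀: μ₀ = (μ_n·τ_n − τ_data·x̄)/τ₀ = (1.7147·2.011242 − 1.935484·1.5) / 0.075758 = 0.545451/0.075758 ≈ 7.2.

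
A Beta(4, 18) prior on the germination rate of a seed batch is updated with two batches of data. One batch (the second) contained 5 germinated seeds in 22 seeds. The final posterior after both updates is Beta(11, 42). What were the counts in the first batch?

2 germinated seeds and 7 non-germinating seeds

Sequential conjugate updates are equivalent to a single update on the pooled data, so total successes = posterior α − prior α and total failures = posterior β − prior β.
Total across both batches: 11−4=7 germinated seeds, 42−18=24 non-germinating seeds.
Subtract the second batch: 7−5=2 germinated seeds and 24−17=7 non-germinating seeds.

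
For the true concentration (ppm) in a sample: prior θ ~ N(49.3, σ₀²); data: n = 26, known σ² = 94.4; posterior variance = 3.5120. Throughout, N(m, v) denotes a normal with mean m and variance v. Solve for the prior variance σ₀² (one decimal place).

σ₀² = 107.4

Posterior precision equals prior precision plus data precision: 1/σ_n² = 1/σ₀² + n/σ².
So 1/σ₀² = 1/3.5120 − 26/94.4 = 0.284738 − 0.275424 = 0.009314.
Hence σ₀² = 1/0.009314 ≈ 107.4.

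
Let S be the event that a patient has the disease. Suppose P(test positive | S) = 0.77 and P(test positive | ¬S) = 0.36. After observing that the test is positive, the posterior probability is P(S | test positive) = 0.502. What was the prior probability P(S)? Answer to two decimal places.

In odds form, posterior odds = prior odds × likelihood ratio, so prior odds = posterior odds ÷ LR.
Posterior odds = 0.502/(1−0.502) = 1.0080. LR = 0.77/0.36 = 2.1389.
Prior odds = 1.0080/2.1389 = 0.4713, so P(S) = 0.4713/(1+0.4713) ≈ 0.32.

P(S) = 0.32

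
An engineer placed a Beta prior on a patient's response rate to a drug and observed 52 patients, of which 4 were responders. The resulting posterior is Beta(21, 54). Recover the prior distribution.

Beta(17, 6)

Under Beta–binomial conjugacy the posterior parameters are (α+s, β+f).
Subtract the data counts: 21−4=17, 54−48=6.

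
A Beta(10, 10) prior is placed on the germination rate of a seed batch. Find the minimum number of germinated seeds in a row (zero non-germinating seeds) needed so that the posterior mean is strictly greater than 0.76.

k = 22

After k germinated seeds and 0 non-germinating seeds the posterior is Beta(10+k, 10), with mean (10+k)/(10+10+k).
Set (10+k)/(20+k) > 0.76 and solve: k > (0.76·20 − 10)/(1 − 0.76) = 21.667.
The smallest integer exceeding 21.667 is 22.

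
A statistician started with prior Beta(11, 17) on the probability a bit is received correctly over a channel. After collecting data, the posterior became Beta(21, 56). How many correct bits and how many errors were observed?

10 correct bits and 39 errors

A Beta(a, b) prior with s successes and f failures in binomial data gives a Beta(a+s, b+f) posterior.
So s = 21 − 11 = 10 and f = 56 − 17 = 39.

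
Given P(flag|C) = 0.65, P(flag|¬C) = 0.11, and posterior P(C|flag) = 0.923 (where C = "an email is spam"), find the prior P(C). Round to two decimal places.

In odds form, posterior odds = prior odds × likelihood ratio, so prior odds = posterior odds ÷ LR.
Posterior odds = 0.923/(1−0.923) = 11.9870. LR = 0.65/0.11 = 5.9091.
Prior odds = 11.9870/5.9091 = 2.0286, so P(C) = 2.0286/(1+2.0286) ≈ 0.67.

P(C) = 0.67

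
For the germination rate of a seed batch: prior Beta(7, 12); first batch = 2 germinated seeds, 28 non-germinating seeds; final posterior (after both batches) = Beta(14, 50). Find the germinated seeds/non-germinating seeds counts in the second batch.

5 germinated seeds and 10 non-germinating seeds

Sequential conjugate updates are equivalent to a single update on the pooled data, so total successes = posterior α − prior α and total failures = posterior β − prior β.
Total across both batches: 14−7=7 germinated seeds, 50−12=38 non-germinating seeds.
Subtract the first batch: 7−2=5 germinated seeds and 38−28=10 non-germinating seeds.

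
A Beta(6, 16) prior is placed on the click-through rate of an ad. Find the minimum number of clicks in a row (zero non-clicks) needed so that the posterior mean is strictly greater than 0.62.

After k clicks and 0 non-clicks the posterior is Beta(6+k, 16), with mean (6+k)/(6+16+k).
Set (6+k)/(22+k) > 0.62 and solve: k > (0.62·22 − 6)/(1 − 0.62) = 20.105.
The smallest integer exceeding 20.105 is 21.

k = 21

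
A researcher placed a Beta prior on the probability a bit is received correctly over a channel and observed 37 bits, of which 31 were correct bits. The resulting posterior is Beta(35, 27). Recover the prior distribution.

Beta is conjugate to the binomial likelihood: posterior = Beta(α+s, β+f).
Subtract the data counts: 35−31=4, 27−6=21.

Beta(4, 21)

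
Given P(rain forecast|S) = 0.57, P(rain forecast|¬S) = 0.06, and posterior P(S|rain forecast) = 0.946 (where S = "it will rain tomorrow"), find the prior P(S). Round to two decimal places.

Bayes' rule in odds form gives O(S|E) = O(S)·[P(E|S)/P(E|¬S)], hence O(S) = O(S|E)/LR.
Posterior odds = 0.946/(1−0.946) = 17.5185. LR = 0.57/0.06 = 9.5000.
Prior odds = 17.5185/9.5000 = 1.8441, so P(S) = 1.8441/(1+1.8441) ≈ 0.65.

P(S) = 0.65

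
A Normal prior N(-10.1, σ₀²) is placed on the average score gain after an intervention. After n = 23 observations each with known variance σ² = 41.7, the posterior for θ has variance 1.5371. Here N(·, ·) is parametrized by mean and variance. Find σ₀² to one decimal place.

σ₀² = 10.1

Posterior precision equals prior precision plus data precision: 1/σ_n² = 1/σ₀² + n/σ².
So 1/σ₀² = 1/1.5371 − 23/41.7 = 0.650576 − 0.551559 = 0.099017.
Hence σ₀² = 1/0.099017 ≈ 10.1.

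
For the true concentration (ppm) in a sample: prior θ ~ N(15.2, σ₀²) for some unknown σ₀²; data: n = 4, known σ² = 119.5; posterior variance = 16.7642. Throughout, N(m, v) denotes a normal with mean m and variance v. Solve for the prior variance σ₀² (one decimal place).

Posterior precision equals prior precision plus data precision: 1/σ_n² = 1/σ₀² + n/σ².
So 1/σ₀² = 1/16.7642 − 4/119.5 = 0.059651 − 0.033473 = 0.026178.
Hence σ₀² = 1/0.026178 ≈ 38.2.

σ₀² = 38.2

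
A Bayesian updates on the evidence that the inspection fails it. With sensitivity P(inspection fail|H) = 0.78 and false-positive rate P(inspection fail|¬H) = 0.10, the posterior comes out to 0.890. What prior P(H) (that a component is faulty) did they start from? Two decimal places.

Bayes' rule in odds form gives O(H|E) = O(H)·[P(E|H)/P(E|¬H)], hence O(H) = O(H|E)/LR.
Posterior odds = 0.890/(1−0.890) = 8.0909. LR = 0.78/0.10 = 7.8000.
Prior odds = 8.0909/7.8000 = 1.0373, so P(H) = 1.0373/(1+1.0373) ≈ 0.51.

P(H) = 0.51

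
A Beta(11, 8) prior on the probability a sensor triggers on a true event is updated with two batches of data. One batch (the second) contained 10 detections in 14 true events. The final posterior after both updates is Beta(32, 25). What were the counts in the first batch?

11 detections and 13 misses

Sequential conjugate updates are equivalent to a single update on the pooled data, so total successes = posterior α − prior α and total failures = posterior β − prior β.
Total across both batches: 32−11=21 detections, 25−8=17 misses.
Subtract the second batch: 21−10=11 detections and 17−4=13 misses.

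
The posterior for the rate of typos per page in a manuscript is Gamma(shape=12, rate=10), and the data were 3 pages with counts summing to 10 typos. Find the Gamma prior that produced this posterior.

Gamma(shape=2, rate=7)

Gamma–Poisson conjugacy: posterior shape = α + Σxᵢ, posterior rate = β + n.
So α = 12 − 10 = 2 and β = 10 − 3 = 7.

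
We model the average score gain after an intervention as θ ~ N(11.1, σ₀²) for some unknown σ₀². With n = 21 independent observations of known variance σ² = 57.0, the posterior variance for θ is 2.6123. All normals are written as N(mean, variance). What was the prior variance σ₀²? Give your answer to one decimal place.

Posterior precision equals prior precision plus data precision: 1/σ_n² = 1/σ₀² + n/σ².
So 1/σ₀² = 1/2.6123 − 21/57.0 = 0.382804 − 0.368421 = 0.014383.
Hence σ₀² = 1/0.014383 ≈ 69.5.

σ₀² = 69.5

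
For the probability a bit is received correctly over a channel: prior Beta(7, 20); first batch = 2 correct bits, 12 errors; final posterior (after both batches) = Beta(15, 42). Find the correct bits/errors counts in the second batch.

6 correct bits and 10 errors

Because Beta–binomial updating is additive in the counts, the combined data contributed (α_post−α_prior, β_post−β_prior) successes and failures.
Total across both batches: 15−7=8 correct bits, 42−20=22 errors.
Subtract the first batch: 8−2=6 correct bits and 22−12=10 errors.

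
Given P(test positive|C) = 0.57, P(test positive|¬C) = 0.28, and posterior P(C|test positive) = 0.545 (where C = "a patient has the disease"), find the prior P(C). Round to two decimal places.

In odds form, posterior odds = prior odds × likelihood ratio, so prior odds = posterior odds ÷ LR.
Posterior odds = 0.545/(1−0.545) = 1.1978. LR = 0.57/0.28 = 2.0357.
Prior odds = 1.1978/2.0357 = 0.5884, so P(C) = 0.5884/(1+0.5884) ≈ 0.37.

P(C) = 0.37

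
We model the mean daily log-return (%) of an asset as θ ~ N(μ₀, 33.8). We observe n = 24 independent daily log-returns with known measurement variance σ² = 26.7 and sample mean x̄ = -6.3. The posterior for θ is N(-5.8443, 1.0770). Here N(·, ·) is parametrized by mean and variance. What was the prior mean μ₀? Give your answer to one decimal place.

With known observation variance, the Normal–Normal posterior has precision τ_n = τ₀ + n/σ² and mean μ_n = (τ₀μ₀ + (n/σ²)x̄)/τ_n.
Here τ₀ = 1/33.8 = 0.029586 and τ_data = 24/26.7 = 0.898876, so τ_n = 0.928462.
Rearranging for μ₀: μ₀ = (μ_n·τ_n − τ_data·x̄)/τ₀ = (-5.8443·0.928462 − 0.898876·-6.3) / 0.029586 = 0.236708/0.029586 ≈ 8.0.

μ₀ = 8.0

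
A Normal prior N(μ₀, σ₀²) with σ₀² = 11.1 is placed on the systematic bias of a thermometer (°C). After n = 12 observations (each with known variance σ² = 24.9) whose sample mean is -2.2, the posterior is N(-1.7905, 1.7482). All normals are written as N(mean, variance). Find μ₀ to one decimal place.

With known observation variance, the Normal–Normal posterior has precision τ_n = τ₀ + n/σ² and mean μ_n = (τ₀μ₀ + (n/σ²)x̄)/τ_n.
Here τ₀ = 1/11.1 = 0.090090 and τ_data = 12/24.9 = 0.481928, so τ_n = 0.572018.
Rearranging for μ₀: μ₀ = (μ_n·τ_n − τ_data·x̄)/τ₀ = (-1.7905·0.572018 − 0.481928·-2.2) / 0.090090 = 0.036043/0.090090 ≈ 0.4.

μ₀ = 0.4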